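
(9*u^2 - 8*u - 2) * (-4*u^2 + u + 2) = -36*u^4 + 41*u^3 + 18*u^2 - 18*u - 4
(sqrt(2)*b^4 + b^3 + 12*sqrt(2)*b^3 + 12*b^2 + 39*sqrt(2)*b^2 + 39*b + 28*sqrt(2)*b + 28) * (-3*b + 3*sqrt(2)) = -3*sqrt(2)*b^5 - 36*sqrt(2)*b^4 + 3*b^4 - 114*sqrt(2)*b^3 + 36*b^3 - 48*sqrt(2)*b^2 + 117*b^2 + 84*b + 117*sqrt(2)*b + 84*sqrt(2)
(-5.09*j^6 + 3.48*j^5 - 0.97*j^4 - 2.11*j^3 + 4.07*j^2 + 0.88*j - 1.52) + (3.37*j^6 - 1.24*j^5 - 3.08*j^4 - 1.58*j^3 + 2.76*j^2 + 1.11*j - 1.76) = -1.72*j^6 + 2.24*j^5 - 4.05*j^4 - 3.69*j^3 + 6.83*j^2 + 1.99*j - 3.28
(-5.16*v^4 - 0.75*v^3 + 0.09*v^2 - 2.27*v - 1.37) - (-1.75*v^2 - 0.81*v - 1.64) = -5.16*v^4 - 0.75*v^3 + 1.84*v^2 - 1.46*v + 0.27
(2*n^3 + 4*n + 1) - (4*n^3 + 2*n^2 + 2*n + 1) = -2*n^3 - 2*n^2 + 2*n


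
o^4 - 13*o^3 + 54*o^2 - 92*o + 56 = (o - 7)*(o - 2)^3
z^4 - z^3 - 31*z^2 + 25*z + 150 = (z - 5)*(z - 3)*(z + 2)*(z + 5)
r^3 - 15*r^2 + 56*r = r*(r - 8)*(r - 7)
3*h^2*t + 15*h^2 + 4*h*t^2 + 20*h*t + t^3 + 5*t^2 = (h + t)*(3*h + t)*(t + 5)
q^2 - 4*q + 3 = (q - 3)*(q - 1)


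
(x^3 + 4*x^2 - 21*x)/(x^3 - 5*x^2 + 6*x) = (x + 7)/(x - 2)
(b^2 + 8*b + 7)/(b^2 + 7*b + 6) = (b + 7)/(b + 6)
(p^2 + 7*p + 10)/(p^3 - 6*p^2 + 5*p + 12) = (p^2 + 7*p + 10)/(p^3 - 6*p^2 + 5*p + 12)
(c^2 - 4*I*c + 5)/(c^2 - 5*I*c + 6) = (c - 5*I)/(c - 6*I)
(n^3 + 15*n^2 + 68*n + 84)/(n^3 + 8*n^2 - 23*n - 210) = (n + 2)/(n - 5)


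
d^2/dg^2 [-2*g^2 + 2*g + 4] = -4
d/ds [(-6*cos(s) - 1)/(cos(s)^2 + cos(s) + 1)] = (6*sin(s)^2 - 2*cos(s) - 1)*sin(s)/(cos(s)^2 + cos(s) + 1)^2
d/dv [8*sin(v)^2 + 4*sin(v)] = 4*(4*sin(v) + 1)*cos(v)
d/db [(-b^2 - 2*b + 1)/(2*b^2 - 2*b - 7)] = 2*(3*b^2 + 5*b + 8)/(4*b^4 - 8*b^3 - 24*b^2 + 28*b + 49)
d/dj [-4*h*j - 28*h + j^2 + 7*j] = -4*h + 2*j + 7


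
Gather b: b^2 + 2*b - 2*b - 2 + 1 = b^2 - 1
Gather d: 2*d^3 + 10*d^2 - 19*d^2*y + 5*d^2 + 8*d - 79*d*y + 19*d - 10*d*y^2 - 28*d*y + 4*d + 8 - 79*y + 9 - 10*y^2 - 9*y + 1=2*d^3 + d^2*(15 - 19*y) + d*(-10*y^2 - 107*y + 31) - 10*y^2 - 88*y + 18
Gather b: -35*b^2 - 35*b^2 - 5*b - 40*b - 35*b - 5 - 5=-70*b^2 - 80*b - 10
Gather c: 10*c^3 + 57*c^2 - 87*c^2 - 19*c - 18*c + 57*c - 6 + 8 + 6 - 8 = 10*c^3 - 30*c^2 + 20*c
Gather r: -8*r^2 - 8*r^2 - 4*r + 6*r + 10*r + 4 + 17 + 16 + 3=-16*r^2 + 12*r + 40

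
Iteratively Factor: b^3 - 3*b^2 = (b - 3)*(b^2) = b*(b - 3)*(b)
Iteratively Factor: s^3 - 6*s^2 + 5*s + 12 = (s + 1)*(s^2 - 7*s + 12) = (s - 3)*(s + 1)*(s - 4)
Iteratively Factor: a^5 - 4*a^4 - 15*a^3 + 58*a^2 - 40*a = (a)*(a^4 - 4*a^3 - 15*a^2 + 58*a - 40) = a*(a - 1)*(a^3 - 3*a^2 - 18*a + 40) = a*(a - 5)*(a - 1)*(a^2 + 2*a - 8) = a*(a - 5)*(a - 1)*(a + 4)*(a - 2)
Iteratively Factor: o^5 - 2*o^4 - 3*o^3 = (o - 3)*(o^4 + o^3) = o*(o - 3)*(o^3 + o^2) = o*(o - 3)*(o + 1)*(o^2) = o^2*(o - 3)*(o + 1)*(o)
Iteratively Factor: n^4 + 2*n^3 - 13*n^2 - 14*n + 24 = (n + 2)*(n^3 - 13*n + 12) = (n - 1)*(n + 2)*(n^2 + n - 12) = (n - 1)*(n + 2)*(n + 4)*(n - 3)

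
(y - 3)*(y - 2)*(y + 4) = y^3 - y^2 - 14*y + 24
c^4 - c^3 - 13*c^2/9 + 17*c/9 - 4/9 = (c - 1)^2*(c - 1/3)*(c + 4/3)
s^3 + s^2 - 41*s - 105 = (s - 7)*(s + 3)*(s + 5)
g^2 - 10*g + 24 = (g - 6)*(g - 4)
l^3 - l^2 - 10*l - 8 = (l - 4)*(l + 1)*(l + 2)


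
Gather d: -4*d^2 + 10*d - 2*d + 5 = -4*d^2 + 8*d + 5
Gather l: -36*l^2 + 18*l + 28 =-36*l^2 + 18*l + 28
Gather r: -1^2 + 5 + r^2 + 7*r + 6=r^2 + 7*r + 10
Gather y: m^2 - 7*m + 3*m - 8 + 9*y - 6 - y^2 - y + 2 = m^2 - 4*m - y^2 + 8*y - 12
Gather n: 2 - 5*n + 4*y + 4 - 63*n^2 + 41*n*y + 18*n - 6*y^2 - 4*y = -63*n^2 + n*(41*y + 13) - 6*y^2 + 6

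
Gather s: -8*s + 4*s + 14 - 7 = 7 - 4*s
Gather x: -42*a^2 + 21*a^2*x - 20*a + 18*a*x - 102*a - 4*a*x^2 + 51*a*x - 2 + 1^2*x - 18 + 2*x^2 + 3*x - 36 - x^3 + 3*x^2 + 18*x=-42*a^2 - 122*a - x^3 + x^2*(5 - 4*a) + x*(21*a^2 + 69*a + 22) - 56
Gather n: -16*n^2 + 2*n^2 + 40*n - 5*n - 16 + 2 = -14*n^2 + 35*n - 14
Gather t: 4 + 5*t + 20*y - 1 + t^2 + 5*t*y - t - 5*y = t^2 + t*(5*y + 4) + 15*y + 3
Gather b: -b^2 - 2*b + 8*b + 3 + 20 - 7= -b^2 + 6*b + 16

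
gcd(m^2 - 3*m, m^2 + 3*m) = m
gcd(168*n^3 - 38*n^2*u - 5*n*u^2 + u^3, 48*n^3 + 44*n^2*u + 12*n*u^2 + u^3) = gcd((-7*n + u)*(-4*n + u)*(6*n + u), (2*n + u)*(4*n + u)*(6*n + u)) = 6*n + u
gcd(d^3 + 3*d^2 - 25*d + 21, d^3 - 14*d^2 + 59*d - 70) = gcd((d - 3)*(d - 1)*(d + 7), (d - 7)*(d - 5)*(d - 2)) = 1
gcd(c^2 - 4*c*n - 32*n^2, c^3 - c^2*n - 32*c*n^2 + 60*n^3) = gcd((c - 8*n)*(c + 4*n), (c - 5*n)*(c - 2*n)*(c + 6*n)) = 1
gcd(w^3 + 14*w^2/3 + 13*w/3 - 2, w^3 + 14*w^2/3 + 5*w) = w + 3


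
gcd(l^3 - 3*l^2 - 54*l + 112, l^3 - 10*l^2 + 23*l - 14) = l - 2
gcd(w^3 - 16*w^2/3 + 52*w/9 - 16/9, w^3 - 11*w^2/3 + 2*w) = w - 2/3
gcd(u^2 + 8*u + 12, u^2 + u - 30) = u + 6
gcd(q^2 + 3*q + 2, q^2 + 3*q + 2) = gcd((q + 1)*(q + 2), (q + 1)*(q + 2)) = q^2 + 3*q + 2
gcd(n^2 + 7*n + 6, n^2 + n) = n + 1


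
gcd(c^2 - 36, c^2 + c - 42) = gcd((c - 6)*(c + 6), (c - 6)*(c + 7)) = c - 6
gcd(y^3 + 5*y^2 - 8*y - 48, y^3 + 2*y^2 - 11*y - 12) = y^2 + y - 12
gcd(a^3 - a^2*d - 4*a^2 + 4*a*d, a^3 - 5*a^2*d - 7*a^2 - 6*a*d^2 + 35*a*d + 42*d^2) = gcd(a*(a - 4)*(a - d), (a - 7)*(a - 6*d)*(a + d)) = 1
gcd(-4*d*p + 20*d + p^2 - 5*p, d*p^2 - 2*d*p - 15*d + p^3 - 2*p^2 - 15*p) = p - 5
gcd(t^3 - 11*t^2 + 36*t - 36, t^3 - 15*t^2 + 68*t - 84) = t^2 - 8*t + 12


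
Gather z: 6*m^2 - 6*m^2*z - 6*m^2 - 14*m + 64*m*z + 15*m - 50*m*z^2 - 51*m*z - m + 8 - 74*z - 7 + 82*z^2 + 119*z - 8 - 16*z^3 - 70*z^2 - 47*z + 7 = -16*z^3 + z^2*(12 - 50*m) + z*(-6*m^2 + 13*m - 2)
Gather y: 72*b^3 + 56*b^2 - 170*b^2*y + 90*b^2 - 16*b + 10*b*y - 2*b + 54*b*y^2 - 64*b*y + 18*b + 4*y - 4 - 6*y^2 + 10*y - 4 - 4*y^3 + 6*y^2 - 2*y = 72*b^3 + 146*b^2 + 54*b*y^2 - 4*y^3 + y*(-170*b^2 - 54*b + 12) - 8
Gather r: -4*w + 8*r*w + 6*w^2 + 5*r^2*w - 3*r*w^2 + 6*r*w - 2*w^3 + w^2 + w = 5*r^2*w + r*(-3*w^2 + 14*w) - 2*w^3 + 7*w^2 - 3*w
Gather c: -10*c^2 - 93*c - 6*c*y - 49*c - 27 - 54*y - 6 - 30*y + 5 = -10*c^2 + c*(-6*y - 142) - 84*y - 28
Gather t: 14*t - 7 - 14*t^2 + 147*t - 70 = -14*t^2 + 161*t - 77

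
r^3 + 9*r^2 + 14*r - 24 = (r - 1)*(r + 4)*(r + 6)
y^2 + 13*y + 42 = (y + 6)*(y + 7)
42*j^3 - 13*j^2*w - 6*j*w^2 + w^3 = (-7*j + w)*(-2*j + w)*(3*j + w)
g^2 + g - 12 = (g - 3)*(g + 4)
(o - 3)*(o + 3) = o^2 - 9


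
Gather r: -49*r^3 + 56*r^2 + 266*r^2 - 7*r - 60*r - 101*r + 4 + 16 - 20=-49*r^3 + 322*r^2 - 168*r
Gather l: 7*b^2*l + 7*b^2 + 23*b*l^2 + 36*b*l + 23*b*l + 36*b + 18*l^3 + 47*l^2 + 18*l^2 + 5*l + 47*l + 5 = 7*b^2 + 36*b + 18*l^3 + l^2*(23*b + 65) + l*(7*b^2 + 59*b + 52) + 5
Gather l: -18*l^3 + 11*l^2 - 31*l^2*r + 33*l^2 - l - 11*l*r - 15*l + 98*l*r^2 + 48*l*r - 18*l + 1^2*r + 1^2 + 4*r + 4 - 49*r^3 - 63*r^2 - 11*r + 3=-18*l^3 + l^2*(44 - 31*r) + l*(98*r^2 + 37*r - 34) - 49*r^3 - 63*r^2 - 6*r + 8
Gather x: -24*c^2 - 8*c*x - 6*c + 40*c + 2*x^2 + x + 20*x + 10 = -24*c^2 + 34*c + 2*x^2 + x*(21 - 8*c) + 10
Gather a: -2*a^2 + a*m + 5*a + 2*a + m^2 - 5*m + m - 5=-2*a^2 + a*(m + 7) + m^2 - 4*m - 5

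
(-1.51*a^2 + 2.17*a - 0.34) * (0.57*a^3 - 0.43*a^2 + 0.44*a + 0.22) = -0.8607*a^5 + 1.8862*a^4 - 1.7913*a^3 + 0.7688*a^2 + 0.3278*a - 0.0748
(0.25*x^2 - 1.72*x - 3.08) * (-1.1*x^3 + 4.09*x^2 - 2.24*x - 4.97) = -0.275*x^5 + 2.9145*x^4 - 4.2068*x^3 - 9.9869*x^2 + 15.4476*x + 15.3076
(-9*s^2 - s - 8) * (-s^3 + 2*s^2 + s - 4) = 9*s^5 - 17*s^4 - 3*s^3 + 19*s^2 - 4*s + 32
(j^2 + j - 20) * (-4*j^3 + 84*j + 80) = -4*j^5 - 4*j^4 + 164*j^3 + 164*j^2 - 1600*j - 1600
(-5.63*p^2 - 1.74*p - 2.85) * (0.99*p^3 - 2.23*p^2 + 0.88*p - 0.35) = -5.5737*p^5 + 10.8323*p^4 - 3.8957*p^3 + 6.7948*p^2 - 1.899*p + 0.9975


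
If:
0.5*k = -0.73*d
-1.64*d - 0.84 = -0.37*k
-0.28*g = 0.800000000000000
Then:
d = -0.39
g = -2.86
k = 0.56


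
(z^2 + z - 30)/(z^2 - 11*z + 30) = (z + 6)/(z - 6)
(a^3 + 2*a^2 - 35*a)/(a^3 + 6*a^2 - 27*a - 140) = a/(a + 4)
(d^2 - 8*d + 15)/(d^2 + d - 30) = (d - 3)/(d + 6)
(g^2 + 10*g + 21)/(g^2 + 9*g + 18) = (g + 7)/(g + 6)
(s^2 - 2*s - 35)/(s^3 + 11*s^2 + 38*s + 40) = (s - 7)/(s^2 + 6*s + 8)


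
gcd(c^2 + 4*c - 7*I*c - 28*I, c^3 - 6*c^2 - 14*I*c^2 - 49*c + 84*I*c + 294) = c - 7*I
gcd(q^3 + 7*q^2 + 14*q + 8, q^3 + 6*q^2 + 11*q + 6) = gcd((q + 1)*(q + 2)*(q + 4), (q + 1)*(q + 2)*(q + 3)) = q^2 + 3*q + 2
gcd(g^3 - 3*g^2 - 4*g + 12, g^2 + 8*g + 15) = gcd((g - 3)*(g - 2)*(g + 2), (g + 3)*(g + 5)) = 1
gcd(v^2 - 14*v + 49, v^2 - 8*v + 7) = v - 7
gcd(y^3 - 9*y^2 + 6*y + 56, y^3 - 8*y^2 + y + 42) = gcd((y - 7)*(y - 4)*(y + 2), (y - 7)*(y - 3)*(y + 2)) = y^2 - 5*y - 14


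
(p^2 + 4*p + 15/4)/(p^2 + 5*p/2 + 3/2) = (p + 5/2)/(p + 1)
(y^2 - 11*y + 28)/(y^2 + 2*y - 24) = (y - 7)/(y + 6)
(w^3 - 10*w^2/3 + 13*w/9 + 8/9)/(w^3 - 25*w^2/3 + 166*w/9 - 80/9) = (3*w^2 - 2*w - 1)/(3*w^2 - 17*w + 10)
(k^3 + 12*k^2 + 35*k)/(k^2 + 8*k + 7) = k*(k + 5)/(k + 1)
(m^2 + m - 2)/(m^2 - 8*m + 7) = (m + 2)/(m - 7)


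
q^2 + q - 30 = (q - 5)*(q + 6)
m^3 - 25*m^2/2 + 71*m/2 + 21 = (m - 7)*(m - 6)*(m + 1/2)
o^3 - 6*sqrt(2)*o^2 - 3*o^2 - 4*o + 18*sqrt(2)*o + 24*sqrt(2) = (o - 4)*(o + 1)*(o - 6*sqrt(2))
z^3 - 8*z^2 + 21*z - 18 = (z - 3)^2*(z - 2)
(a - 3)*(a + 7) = a^2 + 4*a - 21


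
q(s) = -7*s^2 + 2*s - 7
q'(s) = 2 - 14*s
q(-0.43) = -9.15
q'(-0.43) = 8.02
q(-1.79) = -33.01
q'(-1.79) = 27.06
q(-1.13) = -18.20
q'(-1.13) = 17.82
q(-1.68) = -30.12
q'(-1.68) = 25.52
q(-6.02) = -272.72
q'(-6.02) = 86.28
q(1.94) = -29.47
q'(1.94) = -25.16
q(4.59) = -145.30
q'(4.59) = -62.26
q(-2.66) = -61.85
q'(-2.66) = 39.24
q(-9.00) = -592.00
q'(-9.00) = 128.00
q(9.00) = -556.00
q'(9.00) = -124.00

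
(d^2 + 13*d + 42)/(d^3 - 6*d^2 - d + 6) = (d^2 + 13*d + 42)/(d^3 - 6*d^2 - d + 6)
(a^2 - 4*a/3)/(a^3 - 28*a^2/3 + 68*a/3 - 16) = a/(a^2 - 8*a + 12)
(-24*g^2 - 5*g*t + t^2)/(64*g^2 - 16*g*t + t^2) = (3*g + t)/(-8*g + t)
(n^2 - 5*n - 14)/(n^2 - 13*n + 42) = (n + 2)/(n - 6)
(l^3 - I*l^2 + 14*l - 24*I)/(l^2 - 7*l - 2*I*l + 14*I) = (l^2 + I*l + 12)/(l - 7)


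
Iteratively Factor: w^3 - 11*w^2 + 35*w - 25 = (w - 5)*(w^2 - 6*w + 5) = (w - 5)^2*(w - 1)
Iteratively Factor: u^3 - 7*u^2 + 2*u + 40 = (u - 4)*(u^2 - 3*u - 10) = (u - 5)*(u - 4)*(u + 2)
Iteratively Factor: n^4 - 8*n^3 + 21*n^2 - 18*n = (n - 3)*(n^3 - 5*n^2 + 6*n) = (n - 3)*(n - 2)*(n^2 - 3*n) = (n - 3)^2*(n - 2)*(n)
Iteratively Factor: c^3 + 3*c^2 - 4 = (c + 2)*(c^2 + c - 2) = (c - 1)*(c + 2)*(c + 2)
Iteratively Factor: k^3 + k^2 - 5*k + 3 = (k - 1)*(k^2 + 2*k - 3) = (k - 1)^2*(k + 3)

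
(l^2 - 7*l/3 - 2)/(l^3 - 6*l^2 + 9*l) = (l + 2/3)/(l*(l - 3))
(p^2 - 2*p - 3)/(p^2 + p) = (p - 3)/p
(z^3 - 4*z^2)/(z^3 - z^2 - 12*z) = z/(z + 3)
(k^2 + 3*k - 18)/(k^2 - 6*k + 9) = (k + 6)/(k - 3)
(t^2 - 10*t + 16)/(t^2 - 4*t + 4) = (t - 8)/(t - 2)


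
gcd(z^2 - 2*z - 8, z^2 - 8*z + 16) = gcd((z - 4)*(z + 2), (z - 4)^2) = z - 4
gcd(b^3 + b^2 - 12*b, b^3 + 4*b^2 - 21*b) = b^2 - 3*b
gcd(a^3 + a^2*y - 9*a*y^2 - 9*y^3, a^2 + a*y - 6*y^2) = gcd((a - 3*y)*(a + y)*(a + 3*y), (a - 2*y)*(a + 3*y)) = a + 3*y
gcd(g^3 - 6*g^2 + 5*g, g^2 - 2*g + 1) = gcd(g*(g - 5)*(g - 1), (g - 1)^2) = g - 1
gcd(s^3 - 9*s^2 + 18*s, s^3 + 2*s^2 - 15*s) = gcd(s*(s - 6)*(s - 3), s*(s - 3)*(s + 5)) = s^2 - 3*s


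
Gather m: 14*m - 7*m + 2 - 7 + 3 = 7*m - 2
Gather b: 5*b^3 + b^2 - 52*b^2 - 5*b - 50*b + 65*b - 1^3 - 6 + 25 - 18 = 5*b^3 - 51*b^2 + 10*b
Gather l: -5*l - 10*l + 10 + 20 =30 - 15*l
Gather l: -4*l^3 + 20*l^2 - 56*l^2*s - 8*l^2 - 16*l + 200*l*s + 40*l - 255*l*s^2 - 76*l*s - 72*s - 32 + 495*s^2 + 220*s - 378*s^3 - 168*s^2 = -4*l^3 + l^2*(12 - 56*s) + l*(-255*s^2 + 124*s + 24) - 378*s^3 + 327*s^2 + 148*s - 32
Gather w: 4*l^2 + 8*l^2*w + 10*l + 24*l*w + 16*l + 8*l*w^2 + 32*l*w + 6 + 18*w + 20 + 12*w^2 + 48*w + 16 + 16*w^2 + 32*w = 4*l^2 + 26*l + w^2*(8*l + 28) + w*(8*l^2 + 56*l + 98) + 42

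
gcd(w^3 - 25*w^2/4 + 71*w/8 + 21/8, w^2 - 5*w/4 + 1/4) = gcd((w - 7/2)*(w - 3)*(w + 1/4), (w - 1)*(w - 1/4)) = 1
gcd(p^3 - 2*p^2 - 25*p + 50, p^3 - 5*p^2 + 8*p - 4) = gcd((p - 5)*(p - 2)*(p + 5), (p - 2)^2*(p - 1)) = p - 2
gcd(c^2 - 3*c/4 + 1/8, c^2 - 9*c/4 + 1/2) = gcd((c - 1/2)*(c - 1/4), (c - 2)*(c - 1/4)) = c - 1/4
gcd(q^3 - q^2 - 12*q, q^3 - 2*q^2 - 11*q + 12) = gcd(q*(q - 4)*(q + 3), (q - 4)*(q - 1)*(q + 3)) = q^2 - q - 12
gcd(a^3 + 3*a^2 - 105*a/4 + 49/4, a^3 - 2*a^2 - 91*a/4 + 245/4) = a - 7/2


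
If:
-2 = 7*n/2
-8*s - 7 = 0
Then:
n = -4/7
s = -7/8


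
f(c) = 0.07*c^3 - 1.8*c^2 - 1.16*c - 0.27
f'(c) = 0.21*c^2 - 3.6*c - 1.16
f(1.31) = -4.72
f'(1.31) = -5.52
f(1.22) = -4.24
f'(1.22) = -5.24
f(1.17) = -3.98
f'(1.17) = -5.08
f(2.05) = -9.61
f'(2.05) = -7.66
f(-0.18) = -0.12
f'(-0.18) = -0.51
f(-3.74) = -24.77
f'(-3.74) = 15.24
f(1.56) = -6.19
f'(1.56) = -6.26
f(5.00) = -42.32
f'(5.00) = -13.91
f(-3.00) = -14.88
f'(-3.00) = 11.53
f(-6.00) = -73.23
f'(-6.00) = 28.00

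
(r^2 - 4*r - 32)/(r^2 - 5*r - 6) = (-r^2 + 4*r + 32)/(-r^2 + 5*r + 6)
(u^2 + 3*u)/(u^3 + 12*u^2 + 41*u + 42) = u/(u^2 + 9*u + 14)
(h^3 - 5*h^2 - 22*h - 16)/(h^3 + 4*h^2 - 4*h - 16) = (h^2 - 7*h - 8)/(h^2 + 2*h - 8)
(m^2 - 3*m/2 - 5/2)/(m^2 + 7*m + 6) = (m - 5/2)/(m + 6)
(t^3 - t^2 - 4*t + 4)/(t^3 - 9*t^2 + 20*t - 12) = (t + 2)/(t - 6)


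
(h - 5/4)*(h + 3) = h^2 + 7*h/4 - 15/4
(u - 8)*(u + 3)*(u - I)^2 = u^4 - 5*u^3 - 2*I*u^3 - 25*u^2 + 10*I*u^2 + 5*u + 48*I*u + 24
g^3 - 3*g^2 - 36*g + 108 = (g - 6)*(g - 3)*(g + 6)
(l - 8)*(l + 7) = l^2 - l - 56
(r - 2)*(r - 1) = r^2 - 3*r + 2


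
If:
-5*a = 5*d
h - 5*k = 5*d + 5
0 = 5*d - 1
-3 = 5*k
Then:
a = -1/5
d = 1/5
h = 3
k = -3/5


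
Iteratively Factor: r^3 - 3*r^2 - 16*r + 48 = (r - 3)*(r^2 - 16) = (r - 4)*(r - 3)*(r + 4)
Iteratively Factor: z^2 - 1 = (z + 1)*(z - 1)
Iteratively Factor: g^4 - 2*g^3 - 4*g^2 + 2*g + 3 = (g + 1)*(g^3 - 3*g^2 - g + 3) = (g + 1)^2*(g^2 - 4*g + 3) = (g - 3)*(g + 1)^2*(g - 1)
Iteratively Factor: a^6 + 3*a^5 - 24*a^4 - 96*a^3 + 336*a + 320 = (a + 2)*(a^5 + a^4 - 26*a^3 - 44*a^2 + 88*a + 160) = (a - 2)*(a + 2)*(a^4 + 3*a^3 - 20*a^2 - 84*a - 80) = (a - 5)*(a - 2)*(a + 2)*(a^3 + 8*a^2 + 20*a + 16) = (a - 5)*(a - 2)*(a + 2)*(a + 4)*(a^2 + 4*a + 4) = (a - 5)*(a - 2)*(a + 2)^2*(a + 4)*(a + 2)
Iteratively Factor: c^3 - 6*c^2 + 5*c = (c - 5)*(c^2 - c) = (c - 5)*(c - 1)*(c)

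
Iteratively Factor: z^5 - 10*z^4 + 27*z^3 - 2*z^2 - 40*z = (z - 5)*(z^4 - 5*z^3 + 2*z^2 + 8*z) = (z - 5)*(z - 4)*(z^3 - z^2 - 2*z) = (z - 5)*(z - 4)*(z + 1)*(z^2 - 2*z) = (z - 5)*(z - 4)*(z - 2)*(z + 1)*(z)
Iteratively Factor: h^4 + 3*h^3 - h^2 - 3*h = (h - 1)*(h^3 + 4*h^2 + 3*h) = h*(h - 1)*(h^2 + 4*h + 3) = h*(h - 1)*(h + 1)*(h + 3)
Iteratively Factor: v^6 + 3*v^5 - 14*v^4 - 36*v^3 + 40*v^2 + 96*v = (v - 3)*(v^5 + 6*v^4 + 4*v^3 - 24*v^2 - 32*v) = (v - 3)*(v - 2)*(v^4 + 8*v^3 + 20*v^2 + 16*v) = v*(v - 3)*(v - 2)*(v^3 + 8*v^2 + 20*v + 16) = v*(v - 3)*(v - 2)*(v + 2)*(v^2 + 6*v + 8) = v*(v - 3)*(v - 2)*(v + 2)^2*(v + 4)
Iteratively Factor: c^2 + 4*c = (c)*(c + 4)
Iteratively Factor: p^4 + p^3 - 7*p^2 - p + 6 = (p - 1)*(p^3 + 2*p^2 - 5*p - 6) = (p - 2)*(p - 1)*(p^2 + 4*p + 3) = (p - 2)*(p - 1)*(p + 3)*(p + 1)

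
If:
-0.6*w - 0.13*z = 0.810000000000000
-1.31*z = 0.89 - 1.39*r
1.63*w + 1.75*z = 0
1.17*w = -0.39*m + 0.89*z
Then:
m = 8.67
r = 2.12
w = -1.69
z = 1.58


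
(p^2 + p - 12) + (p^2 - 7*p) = 2*p^2 - 6*p - 12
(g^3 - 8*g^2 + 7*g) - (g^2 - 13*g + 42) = g^3 - 9*g^2 + 20*g - 42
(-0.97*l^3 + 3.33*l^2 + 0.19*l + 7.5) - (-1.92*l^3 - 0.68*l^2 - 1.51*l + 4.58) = 0.95*l^3 + 4.01*l^2 + 1.7*l + 2.92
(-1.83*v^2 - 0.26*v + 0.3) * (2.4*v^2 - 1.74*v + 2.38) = -4.392*v^4 + 2.5602*v^3 - 3.183*v^2 - 1.1408*v + 0.714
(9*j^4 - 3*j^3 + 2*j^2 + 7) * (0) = 0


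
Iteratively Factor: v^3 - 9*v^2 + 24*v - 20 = (v - 2)*(v^2 - 7*v + 10) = (v - 5)*(v - 2)*(v - 2)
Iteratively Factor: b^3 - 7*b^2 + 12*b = (b)*(b^2 - 7*b + 12) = b*(b - 3)*(b - 4)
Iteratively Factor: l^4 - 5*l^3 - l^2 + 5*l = (l + 1)*(l^3 - 6*l^2 + 5*l) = (l - 5)*(l + 1)*(l^2 - l) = (l - 5)*(l - 1)*(l + 1)*(l)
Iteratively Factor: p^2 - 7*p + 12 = (p - 4)*(p - 3)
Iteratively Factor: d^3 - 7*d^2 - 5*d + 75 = (d - 5)*(d^2 - 2*d - 15) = (d - 5)^2*(d + 3)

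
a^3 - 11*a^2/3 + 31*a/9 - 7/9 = (a - 7/3)*(a - 1)*(a - 1/3)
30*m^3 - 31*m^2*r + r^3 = (-5*m + r)*(-m + r)*(6*m + r)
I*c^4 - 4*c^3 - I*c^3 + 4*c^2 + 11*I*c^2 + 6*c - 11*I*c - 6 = (c - 1)*(c - I)*(c + 6*I)*(I*c + 1)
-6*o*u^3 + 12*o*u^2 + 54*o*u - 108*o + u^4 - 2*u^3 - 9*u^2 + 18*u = (-6*o + u)*(u - 3)*(u - 2)*(u + 3)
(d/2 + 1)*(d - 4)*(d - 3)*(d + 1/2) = d^4/2 - 9*d^3/4 - 9*d^2/4 + 23*d/2 + 6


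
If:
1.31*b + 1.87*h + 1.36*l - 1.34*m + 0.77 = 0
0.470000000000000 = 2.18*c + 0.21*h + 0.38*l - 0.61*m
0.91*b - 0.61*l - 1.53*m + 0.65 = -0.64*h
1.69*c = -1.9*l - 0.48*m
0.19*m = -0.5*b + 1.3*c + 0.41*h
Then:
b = 9.67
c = 3.76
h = 4.76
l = -6.02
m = 10.57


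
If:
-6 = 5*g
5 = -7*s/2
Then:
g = -6/5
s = -10/7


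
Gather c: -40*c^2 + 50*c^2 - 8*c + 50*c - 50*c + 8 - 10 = 10*c^2 - 8*c - 2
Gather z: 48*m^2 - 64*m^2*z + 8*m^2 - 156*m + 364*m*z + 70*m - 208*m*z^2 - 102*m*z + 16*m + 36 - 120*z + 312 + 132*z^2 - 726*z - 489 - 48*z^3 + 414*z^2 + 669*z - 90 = 56*m^2 - 70*m - 48*z^3 + z^2*(546 - 208*m) + z*(-64*m^2 + 262*m - 177) - 231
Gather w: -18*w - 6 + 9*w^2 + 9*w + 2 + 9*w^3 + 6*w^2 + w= 9*w^3 + 15*w^2 - 8*w - 4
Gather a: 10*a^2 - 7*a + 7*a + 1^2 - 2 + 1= 10*a^2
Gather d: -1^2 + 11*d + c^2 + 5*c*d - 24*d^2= c^2 - 24*d^2 + d*(5*c + 11) - 1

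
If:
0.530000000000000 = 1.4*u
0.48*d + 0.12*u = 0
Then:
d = -0.09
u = 0.38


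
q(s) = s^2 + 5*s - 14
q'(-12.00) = -19.00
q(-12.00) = 70.00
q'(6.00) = 17.00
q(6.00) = 52.00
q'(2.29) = 9.58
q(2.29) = 2.69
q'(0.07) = 5.14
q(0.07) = -13.65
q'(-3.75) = -2.50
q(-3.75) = -18.69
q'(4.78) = 14.56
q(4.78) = 32.75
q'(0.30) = 5.60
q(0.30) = -12.41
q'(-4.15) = -3.30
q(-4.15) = -17.53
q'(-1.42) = 2.16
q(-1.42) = -19.08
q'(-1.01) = 2.98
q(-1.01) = -18.03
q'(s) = 2*s + 5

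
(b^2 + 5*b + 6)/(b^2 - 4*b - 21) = (b + 2)/(b - 7)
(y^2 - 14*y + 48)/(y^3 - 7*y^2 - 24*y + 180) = (y - 8)/(y^2 - y - 30)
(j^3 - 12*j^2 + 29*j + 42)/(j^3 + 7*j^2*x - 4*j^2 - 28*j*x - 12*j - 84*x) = (j^2 - 6*j - 7)/(j^2 + 7*j*x + 2*j + 14*x)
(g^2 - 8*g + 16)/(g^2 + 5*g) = (g^2 - 8*g + 16)/(g*(g + 5))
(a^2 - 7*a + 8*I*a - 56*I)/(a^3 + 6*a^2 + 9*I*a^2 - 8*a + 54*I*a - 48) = (a - 7)/(a^2 + a*(6 + I) + 6*I)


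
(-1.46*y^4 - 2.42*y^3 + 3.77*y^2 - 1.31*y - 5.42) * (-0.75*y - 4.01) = 1.095*y^5 + 7.6696*y^4 + 6.8767*y^3 - 14.1352*y^2 + 9.3181*y + 21.7342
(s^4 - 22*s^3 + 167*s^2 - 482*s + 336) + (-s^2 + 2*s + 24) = s^4 - 22*s^3 + 166*s^2 - 480*s + 360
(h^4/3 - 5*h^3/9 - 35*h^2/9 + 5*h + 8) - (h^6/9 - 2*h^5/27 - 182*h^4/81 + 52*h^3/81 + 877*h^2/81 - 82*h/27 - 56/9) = -h^6/9 + 2*h^5/27 + 209*h^4/81 - 97*h^3/81 - 1192*h^2/81 + 217*h/27 + 128/9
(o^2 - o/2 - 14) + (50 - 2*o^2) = -o^2 - o/2 + 36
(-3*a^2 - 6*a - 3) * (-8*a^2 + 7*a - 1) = 24*a^4 + 27*a^3 - 15*a^2 - 15*a + 3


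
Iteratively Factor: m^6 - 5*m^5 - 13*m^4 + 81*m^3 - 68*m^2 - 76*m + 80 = (m + 1)*(m^5 - 6*m^4 - 7*m^3 + 88*m^2 - 156*m + 80) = (m - 5)*(m + 1)*(m^4 - m^3 - 12*m^2 + 28*m - 16) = (m - 5)*(m - 2)*(m + 1)*(m^3 + m^2 - 10*m + 8) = (m - 5)*(m - 2)*(m + 1)*(m + 4)*(m^2 - 3*m + 2) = (m - 5)*(m - 2)^2*(m + 1)*(m + 4)*(m - 1)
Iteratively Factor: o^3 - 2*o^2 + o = (o)*(o^2 - 2*o + 1) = o*(o - 1)*(o - 1)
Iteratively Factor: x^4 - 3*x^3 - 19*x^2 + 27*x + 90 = (x + 2)*(x^3 - 5*x^2 - 9*x + 45) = (x + 2)*(x + 3)*(x^2 - 8*x + 15) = (x - 3)*(x + 2)*(x + 3)*(x - 5)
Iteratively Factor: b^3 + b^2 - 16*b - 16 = (b - 4)*(b^2 + 5*b + 4) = (b - 4)*(b + 1)*(b + 4)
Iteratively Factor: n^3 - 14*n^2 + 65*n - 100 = (n - 5)*(n^2 - 9*n + 20) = (n - 5)^2*(n - 4)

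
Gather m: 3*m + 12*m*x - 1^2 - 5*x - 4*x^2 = m*(12*x + 3) - 4*x^2 - 5*x - 1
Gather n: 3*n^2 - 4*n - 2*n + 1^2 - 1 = 3*n^2 - 6*n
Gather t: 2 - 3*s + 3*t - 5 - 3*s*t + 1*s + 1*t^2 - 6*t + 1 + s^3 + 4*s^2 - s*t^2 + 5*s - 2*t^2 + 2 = s^3 + 4*s^2 + 3*s + t^2*(-s - 1) + t*(-3*s - 3)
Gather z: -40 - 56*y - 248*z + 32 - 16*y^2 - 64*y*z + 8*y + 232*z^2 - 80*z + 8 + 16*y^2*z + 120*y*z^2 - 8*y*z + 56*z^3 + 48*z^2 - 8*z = -16*y^2 - 48*y + 56*z^3 + z^2*(120*y + 280) + z*(16*y^2 - 72*y - 336)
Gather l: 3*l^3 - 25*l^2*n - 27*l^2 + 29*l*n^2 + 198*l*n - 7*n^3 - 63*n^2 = 3*l^3 + l^2*(-25*n - 27) + l*(29*n^2 + 198*n) - 7*n^3 - 63*n^2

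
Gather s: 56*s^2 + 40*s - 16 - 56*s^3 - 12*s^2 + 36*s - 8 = -56*s^3 + 44*s^2 + 76*s - 24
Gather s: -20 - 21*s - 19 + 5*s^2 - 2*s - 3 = 5*s^2 - 23*s - 42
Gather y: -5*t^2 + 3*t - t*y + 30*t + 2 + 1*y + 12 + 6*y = -5*t^2 + 33*t + y*(7 - t) + 14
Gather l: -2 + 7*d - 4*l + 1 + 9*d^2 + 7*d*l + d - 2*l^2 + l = 9*d^2 + 8*d - 2*l^2 + l*(7*d - 3) - 1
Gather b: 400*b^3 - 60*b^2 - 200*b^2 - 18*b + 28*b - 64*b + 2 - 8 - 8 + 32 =400*b^3 - 260*b^2 - 54*b + 18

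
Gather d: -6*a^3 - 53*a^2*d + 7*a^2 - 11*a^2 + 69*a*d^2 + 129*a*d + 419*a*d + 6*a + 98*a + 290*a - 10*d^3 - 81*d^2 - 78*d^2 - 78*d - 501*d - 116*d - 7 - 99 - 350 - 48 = -6*a^3 - 4*a^2 + 394*a - 10*d^3 + d^2*(69*a - 159) + d*(-53*a^2 + 548*a - 695) - 504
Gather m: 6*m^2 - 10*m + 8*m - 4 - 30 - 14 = 6*m^2 - 2*m - 48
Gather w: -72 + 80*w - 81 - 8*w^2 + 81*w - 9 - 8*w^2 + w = -16*w^2 + 162*w - 162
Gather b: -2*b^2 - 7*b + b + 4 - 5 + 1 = -2*b^2 - 6*b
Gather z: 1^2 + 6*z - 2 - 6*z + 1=0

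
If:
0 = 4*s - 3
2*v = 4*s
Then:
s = 3/4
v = 3/2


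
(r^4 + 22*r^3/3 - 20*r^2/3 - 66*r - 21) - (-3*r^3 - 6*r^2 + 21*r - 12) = r^4 + 31*r^3/3 - 2*r^2/3 - 87*r - 9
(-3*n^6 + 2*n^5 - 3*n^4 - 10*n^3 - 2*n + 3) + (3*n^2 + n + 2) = -3*n^6 + 2*n^5 - 3*n^4 - 10*n^3 + 3*n^2 - n + 5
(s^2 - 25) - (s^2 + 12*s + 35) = -12*s - 60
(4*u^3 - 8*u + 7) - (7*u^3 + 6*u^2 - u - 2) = -3*u^3 - 6*u^2 - 7*u + 9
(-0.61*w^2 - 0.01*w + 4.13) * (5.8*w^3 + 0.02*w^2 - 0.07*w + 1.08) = -3.538*w^5 - 0.0702*w^4 + 23.9965*w^3 - 0.5755*w^2 - 0.2999*w + 4.4604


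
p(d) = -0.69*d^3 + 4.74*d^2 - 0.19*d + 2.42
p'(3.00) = 9.62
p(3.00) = 25.88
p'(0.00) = -0.19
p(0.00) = 2.42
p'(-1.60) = -20.66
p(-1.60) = 17.68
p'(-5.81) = -125.14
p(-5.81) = 298.85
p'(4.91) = -3.55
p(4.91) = 34.08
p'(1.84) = 10.25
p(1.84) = 13.82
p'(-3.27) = -53.32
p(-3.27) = 77.85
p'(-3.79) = -65.85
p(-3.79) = 108.79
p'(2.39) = 10.64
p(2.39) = 19.62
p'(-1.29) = -15.86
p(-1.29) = 12.03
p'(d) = -2.07*d^2 + 9.48*d - 0.19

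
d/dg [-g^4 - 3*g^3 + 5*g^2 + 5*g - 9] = -4*g^3 - 9*g^2 + 10*g + 5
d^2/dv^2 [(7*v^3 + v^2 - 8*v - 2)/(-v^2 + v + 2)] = -28/(v^3 - 6*v^2 + 12*v - 8)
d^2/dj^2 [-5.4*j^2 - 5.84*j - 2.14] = -10.8000000000000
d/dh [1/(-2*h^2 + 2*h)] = (h - 1/2)/(h^2*(h - 1)^2)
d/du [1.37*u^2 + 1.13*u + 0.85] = 2.74*u + 1.13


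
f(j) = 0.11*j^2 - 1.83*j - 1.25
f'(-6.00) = -3.15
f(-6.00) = 13.69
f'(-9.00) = -3.81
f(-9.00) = 24.13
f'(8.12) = -0.04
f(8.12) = -8.86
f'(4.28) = -0.89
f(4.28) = -7.07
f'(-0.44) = -1.93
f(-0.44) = -0.42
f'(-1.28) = -2.11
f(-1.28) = 1.27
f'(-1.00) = -2.05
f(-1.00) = 0.69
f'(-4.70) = -2.86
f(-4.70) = 9.78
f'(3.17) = -1.13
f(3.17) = -5.95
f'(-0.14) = -1.86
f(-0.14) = -0.99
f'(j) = 0.22*j - 1.83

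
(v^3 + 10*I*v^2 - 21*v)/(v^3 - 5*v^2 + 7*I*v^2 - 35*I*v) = (v + 3*I)/(v - 5)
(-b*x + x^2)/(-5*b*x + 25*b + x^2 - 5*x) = x*(b - x)/(5*b*x - 25*b - x^2 + 5*x)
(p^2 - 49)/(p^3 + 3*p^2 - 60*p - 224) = (p - 7)/(p^2 - 4*p - 32)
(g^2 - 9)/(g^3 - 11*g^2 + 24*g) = (g + 3)/(g*(g - 8))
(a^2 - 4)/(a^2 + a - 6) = (a + 2)/(a + 3)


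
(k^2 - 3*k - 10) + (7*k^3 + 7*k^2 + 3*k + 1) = 7*k^3 + 8*k^2 - 9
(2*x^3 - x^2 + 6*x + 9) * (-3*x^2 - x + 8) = -6*x^5 + x^4 - x^3 - 41*x^2 + 39*x + 72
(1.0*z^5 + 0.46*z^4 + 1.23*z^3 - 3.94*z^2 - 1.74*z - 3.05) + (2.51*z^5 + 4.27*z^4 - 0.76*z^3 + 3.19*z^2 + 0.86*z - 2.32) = 3.51*z^5 + 4.73*z^4 + 0.47*z^3 - 0.75*z^2 - 0.88*z - 5.37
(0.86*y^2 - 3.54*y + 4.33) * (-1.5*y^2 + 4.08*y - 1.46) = -1.29*y^4 + 8.8188*y^3 - 22.1938*y^2 + 22.8348*y - 6.3218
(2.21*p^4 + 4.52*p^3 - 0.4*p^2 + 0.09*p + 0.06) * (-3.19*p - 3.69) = -7.0499*p^5 - 22.5737*p^4 - 15.4028*p^3 + 1.1889*p^2 - 0.5235*p - 0.2214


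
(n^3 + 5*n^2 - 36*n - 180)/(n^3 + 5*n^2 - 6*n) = (n^2 - n - 30)/(n*(n - 1))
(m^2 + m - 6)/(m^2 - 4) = (m + 3)/(m + 2)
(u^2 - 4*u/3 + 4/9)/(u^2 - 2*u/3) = (u - 2/3)/u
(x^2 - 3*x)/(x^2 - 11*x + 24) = x/(x - 8)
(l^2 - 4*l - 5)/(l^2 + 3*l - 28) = (l^2 - 4*l - 5)/(l^2 + 3*l - 28)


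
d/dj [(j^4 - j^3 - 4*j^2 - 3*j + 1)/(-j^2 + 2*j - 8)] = (-2*j^5 + 7*j^4 - 36*j^3 + 13*j^2 + 66*j + 22)/(j^4 - 4*j^3 + 20*j^2 - 32*j + 64)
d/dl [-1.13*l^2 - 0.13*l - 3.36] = -2.26*l - 0.13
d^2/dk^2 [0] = 0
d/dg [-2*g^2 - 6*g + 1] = -4*g - 6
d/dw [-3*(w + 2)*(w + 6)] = -6*w - 24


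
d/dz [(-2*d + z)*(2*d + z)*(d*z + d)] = d*(-4*d^2 + 3*z^2 + 2*z)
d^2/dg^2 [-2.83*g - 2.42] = 0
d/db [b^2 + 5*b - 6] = 2*b + 5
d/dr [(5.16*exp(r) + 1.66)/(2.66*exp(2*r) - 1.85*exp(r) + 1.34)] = (-13.7256*exp(2*r) - 8.8312*exp(r) + 9.9854)*exp(r)/(7.0756*exp(4*r) - 9.842*exp(3*r) + 10.5513*exp(2*r) - 4.958*exp(r) + 1.7956)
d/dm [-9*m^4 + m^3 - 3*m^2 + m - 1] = -36*m^3 + 3*m^2 - 6*m + 1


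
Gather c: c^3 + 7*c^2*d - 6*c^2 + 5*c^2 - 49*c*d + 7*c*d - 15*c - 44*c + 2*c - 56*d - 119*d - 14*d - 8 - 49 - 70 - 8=c^3 + c^2*(7*d - 1) + c*(-42*d - 57) - 189*d - 135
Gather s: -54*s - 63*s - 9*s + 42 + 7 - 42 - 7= -126*s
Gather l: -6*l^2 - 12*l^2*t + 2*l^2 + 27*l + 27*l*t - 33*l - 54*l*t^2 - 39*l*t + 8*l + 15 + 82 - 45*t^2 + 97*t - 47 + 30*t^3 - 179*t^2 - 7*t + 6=l^2*(-12*t - 4) + l*(-54*t^2 - 12*t + 2) + 30*t^3 - 224*t^2 + 90*t + 56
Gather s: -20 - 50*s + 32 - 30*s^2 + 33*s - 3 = -30*s^2 - 17*s + 9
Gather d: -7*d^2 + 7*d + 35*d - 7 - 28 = -7*d^2 + 42*d - 35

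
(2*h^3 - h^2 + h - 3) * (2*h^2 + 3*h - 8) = 4*h^5 + 4*h^4 - 17*h^3 + 5*h^2 - 17*h + 24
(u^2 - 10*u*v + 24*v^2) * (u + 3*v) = u^3 - 7*u^2*v - 6*u*v^2 + 72*v^3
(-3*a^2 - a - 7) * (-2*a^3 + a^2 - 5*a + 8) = 6*a^5 - a^4 + 28*a^3 - 26*a^2 + 27*a - 56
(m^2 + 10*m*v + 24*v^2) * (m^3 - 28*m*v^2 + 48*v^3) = m^5 + 10*m^4*v - 4*m^3*v^2 - 232*m^2*v^3 - 192*m*v^4 + 1152*v^5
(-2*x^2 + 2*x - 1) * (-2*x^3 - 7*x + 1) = 4*x^5 - 4*x^4 + 16*x^3 - 16*x^2 + 9*x - 1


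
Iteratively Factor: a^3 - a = (a + 1)*(a^2 - a) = a*(a + 1)*(a - 1)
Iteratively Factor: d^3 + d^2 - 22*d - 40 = (d + 4)*(d^2 - 3*d - 10) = (d + 2)*(d + 4)*(d - 5)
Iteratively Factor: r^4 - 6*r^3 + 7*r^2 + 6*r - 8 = (r - 2)*(r^3 - 4*r^2 - r + 4) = (r - 2)*(r - 1)*(r^2 - 3*r - 4) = (r - 4)*(r - 2)*(r - 1)*(r + 1)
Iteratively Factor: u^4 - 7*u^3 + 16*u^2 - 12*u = (u)*(u^3 - 7*u^2 + 16*u - 12) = u*(u - 2)*(u^2 - 5*u + 6) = u*(u - 2)^2*(u - 3)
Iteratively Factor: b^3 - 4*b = (b + 2)*(b^2 - 2*b) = (b - 2)*(b + 2)*(b)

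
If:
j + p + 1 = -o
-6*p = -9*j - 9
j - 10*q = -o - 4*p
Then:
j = 20*q/9 - 7/9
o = -50*q/9 - 5/9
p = 10*q/3 + 1/3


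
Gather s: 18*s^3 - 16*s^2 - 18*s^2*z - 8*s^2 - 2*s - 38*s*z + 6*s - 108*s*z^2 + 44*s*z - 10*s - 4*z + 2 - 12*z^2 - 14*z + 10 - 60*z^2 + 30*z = 18*s^3 + s^2*(-18*z - 24) + s*(-108*z^2 + 6*z - 6) - 72*z^2 + 12*z + 12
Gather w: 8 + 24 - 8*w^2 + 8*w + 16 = -8*w^2 + 8*w + 48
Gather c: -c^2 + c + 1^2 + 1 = -c^2 + c + 2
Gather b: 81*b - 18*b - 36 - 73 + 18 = 63*b - 91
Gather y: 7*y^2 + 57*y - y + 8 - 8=7*y^2 + 56*y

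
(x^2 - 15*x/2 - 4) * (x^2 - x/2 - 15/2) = x^4 - 8*x^3 - 31*x^2/4 + 233*x/4 + 30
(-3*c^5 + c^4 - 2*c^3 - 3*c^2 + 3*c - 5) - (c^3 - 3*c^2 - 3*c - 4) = -3*c^5 + c^4 - 3*c^3 + 6*c - 1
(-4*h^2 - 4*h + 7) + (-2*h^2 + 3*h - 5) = -6*h^2 - h + 2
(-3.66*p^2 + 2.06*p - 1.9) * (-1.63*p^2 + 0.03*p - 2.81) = 5.9658*p^4 - 3.4676*p^3 + 13.4434*p^2 - 5.8456*p + 5.339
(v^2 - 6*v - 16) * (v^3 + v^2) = v^5 - 5*v^4 - 22*v^3 - 16*v^2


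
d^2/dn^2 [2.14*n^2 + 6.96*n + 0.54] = 4.28000000000000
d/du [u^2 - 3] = 2*u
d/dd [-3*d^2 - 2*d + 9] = -6*d - 2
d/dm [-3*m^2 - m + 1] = -6*m - 1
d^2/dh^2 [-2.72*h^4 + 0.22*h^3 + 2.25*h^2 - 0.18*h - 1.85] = -32.64*h^2 + 1.32*h + 4.5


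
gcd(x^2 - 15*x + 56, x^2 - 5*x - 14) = x - 7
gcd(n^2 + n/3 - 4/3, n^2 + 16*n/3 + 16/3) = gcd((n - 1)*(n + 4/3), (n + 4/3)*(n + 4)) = n + 4/3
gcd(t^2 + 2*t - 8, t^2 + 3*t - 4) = t + 4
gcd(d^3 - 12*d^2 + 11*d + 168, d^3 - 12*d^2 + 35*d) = d - 7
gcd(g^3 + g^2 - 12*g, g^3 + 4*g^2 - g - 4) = g + 4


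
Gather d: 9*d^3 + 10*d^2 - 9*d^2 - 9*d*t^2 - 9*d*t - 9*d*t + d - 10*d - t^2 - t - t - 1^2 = 9*d^3 + d^2 + d*(-9*t^2 - 18*t - 9) - t^2 - 2*t - 1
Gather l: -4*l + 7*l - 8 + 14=3*l + 6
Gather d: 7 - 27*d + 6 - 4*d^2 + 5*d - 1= -4*d^2 - 22*d + 12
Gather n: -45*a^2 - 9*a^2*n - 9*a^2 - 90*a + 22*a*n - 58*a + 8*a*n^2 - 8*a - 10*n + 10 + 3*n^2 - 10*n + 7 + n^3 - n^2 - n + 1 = -54*a^2 - 156*a + n^3 + n^2*(8*a + 2) + n*(-9*a^2 + 22*a - 21) + 18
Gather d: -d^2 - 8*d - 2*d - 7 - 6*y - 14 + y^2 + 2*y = -d^2 - 10*d + y^2 - 4*y - 21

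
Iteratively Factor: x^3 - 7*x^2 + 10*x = (x)*(x^2 - 7*x + 10) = x*(x - 2)*(x - 5)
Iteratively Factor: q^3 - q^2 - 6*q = (q - 3)*(q^2 + 2*q) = q*(q - 3)*(q + 2)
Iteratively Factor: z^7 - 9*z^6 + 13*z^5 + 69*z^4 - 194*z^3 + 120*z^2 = (z - 5)*(z^6 - 4*z^5 - 7*z^4 + 34*z^3 - 24*z^2) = (z - 5)*(z - 4)*(z^5 - 7*z^3 + 6*z^2) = (z - 5)*(z - 4)*(z + 3)*(z^4 - 3*z^3 + 2*z^2) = z*(z - 5)*(z - 4)*(z + 3)*(z^3 - 3*z^2 + 2*z) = z*(z - 5)*(z - 4)*(z - 1)*(z + 3)*(z^2 - 2*z) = z^2*(z - 5)*(z - 4)*(z - 1)*(z + 3)*(z - 2)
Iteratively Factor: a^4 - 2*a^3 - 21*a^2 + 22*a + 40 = (a - 5)*(a^3 + 3*a^2 - 6*a - 8) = (a - 5)*(a + 4)*(a^2 - a - 2) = (a - 5)*(a + 1)*(a + 4)*(a - 2)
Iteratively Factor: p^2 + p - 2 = (p - 1)*(p + 2)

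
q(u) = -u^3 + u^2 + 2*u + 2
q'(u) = -3*u^2 + 2*u + 2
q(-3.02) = 32.62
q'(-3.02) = -31.40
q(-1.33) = 3.46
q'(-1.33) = -5.97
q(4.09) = -41.51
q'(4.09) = -40.00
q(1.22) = 4.11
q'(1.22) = -0.03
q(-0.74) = 1.47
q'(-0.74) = -1.12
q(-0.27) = 1.55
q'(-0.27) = 1.24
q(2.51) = -2.49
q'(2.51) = -11.88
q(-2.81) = 26.46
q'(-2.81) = -27.31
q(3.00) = -10.00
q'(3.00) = -19.00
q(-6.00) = 242.00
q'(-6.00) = -118.00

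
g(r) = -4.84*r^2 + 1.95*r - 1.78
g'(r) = 1.95 - 9.68*r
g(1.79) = -13.80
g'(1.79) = -15.38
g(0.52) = -2.07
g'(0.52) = -3.08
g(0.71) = -2.84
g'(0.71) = -4.92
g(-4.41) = -104.51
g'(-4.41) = 44.64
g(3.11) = -42.53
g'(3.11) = -28.15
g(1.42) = -8.77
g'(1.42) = -11.80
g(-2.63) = -40.39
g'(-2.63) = 27.41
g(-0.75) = -5.96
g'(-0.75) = 9.21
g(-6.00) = -187.72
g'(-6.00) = 60.03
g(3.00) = -39.49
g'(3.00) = -27.09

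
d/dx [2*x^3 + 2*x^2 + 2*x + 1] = 6*x^2 + 4*x + 2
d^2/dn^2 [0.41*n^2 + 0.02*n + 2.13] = 0.820000000000000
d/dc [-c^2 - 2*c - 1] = -2*c - 2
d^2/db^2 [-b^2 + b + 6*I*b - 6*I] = -2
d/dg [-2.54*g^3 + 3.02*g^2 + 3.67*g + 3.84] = -7.62*g^2 + 6.04*g + 3.67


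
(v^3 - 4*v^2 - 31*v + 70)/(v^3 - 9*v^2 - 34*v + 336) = (v^2 + 3*v - 10)/(v^2 - 2*v - 48)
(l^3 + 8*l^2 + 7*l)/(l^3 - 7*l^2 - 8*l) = (l + 7)/(l - 8)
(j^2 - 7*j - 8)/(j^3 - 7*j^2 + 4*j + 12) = (j - 8)/(j^2 - 8*j + 12)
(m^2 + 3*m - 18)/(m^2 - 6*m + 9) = (m + 6)/(m - 3)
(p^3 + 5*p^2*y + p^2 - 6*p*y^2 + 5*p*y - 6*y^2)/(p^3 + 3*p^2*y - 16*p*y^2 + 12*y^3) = (-p - 1)/(-p + 2*y)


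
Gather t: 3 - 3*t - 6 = -3*t - 3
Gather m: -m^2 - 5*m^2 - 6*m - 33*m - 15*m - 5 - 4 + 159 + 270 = -6*m^2 - 54*m + 420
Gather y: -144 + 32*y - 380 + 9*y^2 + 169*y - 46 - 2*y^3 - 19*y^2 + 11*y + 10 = -2*y^3 - 10*y^2 + 212*y - 560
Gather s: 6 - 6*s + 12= 18 - 6*s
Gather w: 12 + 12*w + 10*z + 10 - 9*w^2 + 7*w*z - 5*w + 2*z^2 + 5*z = -9*w^2 + w*(7*z + 7) + 2*z^2 + 15*z + 22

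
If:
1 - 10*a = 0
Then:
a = 1/10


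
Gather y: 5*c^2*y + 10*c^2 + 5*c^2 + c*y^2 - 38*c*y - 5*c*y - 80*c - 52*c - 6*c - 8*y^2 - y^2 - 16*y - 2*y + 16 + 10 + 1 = 15*c^2 - 138*c + y^2*(c - 9) + y*(5*c^2 - 43*c - 18) + 27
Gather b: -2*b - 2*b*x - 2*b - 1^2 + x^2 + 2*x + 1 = b*(-2*x - 4) + x^2 + 2*x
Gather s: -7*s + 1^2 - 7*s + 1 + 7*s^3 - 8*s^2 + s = 7*s^3 - 8*s^2 - 13*s + 2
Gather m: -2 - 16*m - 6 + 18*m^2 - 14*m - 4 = 18*m^2 - 30*m - 12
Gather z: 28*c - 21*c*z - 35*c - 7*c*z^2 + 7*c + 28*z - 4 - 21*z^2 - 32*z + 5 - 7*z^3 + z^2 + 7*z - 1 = -7*z^3 + z^2*(-7*c - 20) + z*(3 - 21*c)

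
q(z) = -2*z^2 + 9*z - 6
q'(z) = 9 - 4*z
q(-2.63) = -43.50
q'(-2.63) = 19.52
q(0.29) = -3.56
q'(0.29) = 7.84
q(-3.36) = -58.82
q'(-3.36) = 22.44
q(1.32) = 2.40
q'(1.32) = 3.72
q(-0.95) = -16.36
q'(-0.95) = 12.80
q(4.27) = -4.04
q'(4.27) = -8.08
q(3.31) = 1.88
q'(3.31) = -4.24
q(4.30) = -4.28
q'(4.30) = -8.20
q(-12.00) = -402.00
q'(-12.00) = 57.00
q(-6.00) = -132.00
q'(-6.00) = 33.00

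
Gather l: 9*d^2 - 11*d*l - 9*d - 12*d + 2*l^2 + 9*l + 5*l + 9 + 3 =9*d^2 - 21*d + 2*l^2 + l*(14 - 11*d) + 12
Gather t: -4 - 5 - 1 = -10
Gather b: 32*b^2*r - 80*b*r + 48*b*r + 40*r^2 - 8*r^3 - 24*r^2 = 32*b^2*r - 32*b*r - 8*r^3 + 16*r^2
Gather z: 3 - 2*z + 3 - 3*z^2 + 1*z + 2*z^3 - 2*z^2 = 2*z^3 - 5*z^2 - z + 6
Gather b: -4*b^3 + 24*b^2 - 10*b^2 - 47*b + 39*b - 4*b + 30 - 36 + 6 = -4*b^3 + 14*b^2 - 12*b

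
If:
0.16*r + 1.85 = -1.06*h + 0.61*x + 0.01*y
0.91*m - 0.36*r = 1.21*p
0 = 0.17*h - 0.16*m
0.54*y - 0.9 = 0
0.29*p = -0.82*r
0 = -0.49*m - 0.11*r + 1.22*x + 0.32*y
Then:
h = -2.74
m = -2.91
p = -2.45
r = 0.87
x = -1.53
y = 1.67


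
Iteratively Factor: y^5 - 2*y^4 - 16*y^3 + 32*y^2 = (y)*(y^4 - 2*y^3 - 16*y^2 + 32*y) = y*(y - 4)*(y^3 + 2*y^2 - 8*y) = y^2*(y - 4)*(y^2 + 2*y - 8) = y^2*(y - 4)*(y + 4)*(y - 2)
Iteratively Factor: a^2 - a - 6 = (a + 2)*(a - 3)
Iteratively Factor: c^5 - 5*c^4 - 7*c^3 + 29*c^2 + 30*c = (c + 2)*(c^4 - 7*c^3 + 7*c^2 + 15*c) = c*(c + 2)*(c^3 - 7*c^2 + 7*c + 15) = c*(c - 3)*(c + 2)*(c^2 - 4*c - 5) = c*(c - 5)*(c - 3)*(c + 2)*(c + 1)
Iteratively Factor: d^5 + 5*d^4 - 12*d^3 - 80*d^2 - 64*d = (d + 1)*(d^4 + 4*d^3 - 16*d^2 - 64*d) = (d - 4)*(d + 1)*(d^3 + 8*d^2 + 16*d) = (d - 4)*(d + 1)*(d + 4)*(d^2 + 4*d) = d*(d - 4)*(d + 1)*(d + 4)*(d + 4)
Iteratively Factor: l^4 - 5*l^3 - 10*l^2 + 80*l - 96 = (l + 4)*(l^3 - 9*l^2 + 26*l - 24) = (l - 2)*(l + 4)*(l^2 - 7*l + 12) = (l - 3)*(l - 2)*(l + 4)*(l - 4)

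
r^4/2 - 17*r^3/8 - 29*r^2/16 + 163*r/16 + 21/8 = (r/2 + 1)*(r - 7/2)*(r - 3)*(r + 1/4)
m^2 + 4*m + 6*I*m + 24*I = (m + 4)*(m + 6*I)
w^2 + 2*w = w*(w + 2)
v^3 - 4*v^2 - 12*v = v*(v - 6)*(v + 2)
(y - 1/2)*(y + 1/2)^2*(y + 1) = y^4 + 3*y^3/2 + y^2/4 - 3*y/8 - 1/8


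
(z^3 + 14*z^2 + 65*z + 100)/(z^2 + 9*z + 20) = z + 5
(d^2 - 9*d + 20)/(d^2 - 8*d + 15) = (d - 4)/(d - 3)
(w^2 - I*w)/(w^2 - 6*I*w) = (w - I)/(w - 6*I)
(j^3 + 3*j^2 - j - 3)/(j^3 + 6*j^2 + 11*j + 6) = (j - 1)/(j + 2)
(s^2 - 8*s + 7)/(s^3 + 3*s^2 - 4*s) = (s - 7)/(s*(s + 4))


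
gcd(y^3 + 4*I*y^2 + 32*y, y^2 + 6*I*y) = y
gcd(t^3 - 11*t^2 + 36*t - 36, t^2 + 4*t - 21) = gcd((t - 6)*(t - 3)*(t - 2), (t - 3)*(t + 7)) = t - 3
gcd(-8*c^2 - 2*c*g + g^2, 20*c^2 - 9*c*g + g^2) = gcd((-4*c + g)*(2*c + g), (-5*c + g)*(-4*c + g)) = 4*c - g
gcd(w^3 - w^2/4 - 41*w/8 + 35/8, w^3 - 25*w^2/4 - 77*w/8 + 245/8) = w^2 + 3*w/4 - 35/8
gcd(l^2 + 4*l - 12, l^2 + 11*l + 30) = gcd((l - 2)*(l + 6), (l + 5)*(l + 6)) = l + 6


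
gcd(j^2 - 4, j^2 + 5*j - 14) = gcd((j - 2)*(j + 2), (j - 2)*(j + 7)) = j - 2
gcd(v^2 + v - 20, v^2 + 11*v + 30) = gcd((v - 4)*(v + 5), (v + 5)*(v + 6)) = v + 5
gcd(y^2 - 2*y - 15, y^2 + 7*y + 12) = y + 3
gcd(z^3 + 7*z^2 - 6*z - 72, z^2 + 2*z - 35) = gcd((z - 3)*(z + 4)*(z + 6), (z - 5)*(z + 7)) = 1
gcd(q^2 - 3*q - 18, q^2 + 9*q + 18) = q + 3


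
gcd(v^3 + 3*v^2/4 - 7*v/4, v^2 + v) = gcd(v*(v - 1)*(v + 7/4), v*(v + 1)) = v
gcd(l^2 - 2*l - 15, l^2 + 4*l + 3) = l + 3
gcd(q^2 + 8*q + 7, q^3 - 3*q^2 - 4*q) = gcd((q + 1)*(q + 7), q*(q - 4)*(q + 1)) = q + 1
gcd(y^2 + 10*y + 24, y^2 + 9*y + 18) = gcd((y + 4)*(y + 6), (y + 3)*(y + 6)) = y + 6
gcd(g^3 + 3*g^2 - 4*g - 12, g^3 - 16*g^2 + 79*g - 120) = 1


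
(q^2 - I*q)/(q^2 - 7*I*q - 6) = q/(q - 6*I)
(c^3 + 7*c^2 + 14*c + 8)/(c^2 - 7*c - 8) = (c^2 + 6*c + 8)/(c - 8)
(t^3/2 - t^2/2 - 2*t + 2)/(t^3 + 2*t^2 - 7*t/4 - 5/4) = 2*(t^2 - 4)/(4*t^2 + 12*t + 5)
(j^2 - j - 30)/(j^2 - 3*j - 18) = (j + 5)/(j + 3)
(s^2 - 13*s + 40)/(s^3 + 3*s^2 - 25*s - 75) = (s - 8)/(s^2 + 8*s + 15)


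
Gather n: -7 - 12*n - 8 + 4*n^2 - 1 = 4*n^2 - 12*n - 16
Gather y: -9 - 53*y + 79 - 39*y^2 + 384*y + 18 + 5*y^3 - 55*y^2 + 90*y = 5*y^3 - 94*y^2 + 421*y + 88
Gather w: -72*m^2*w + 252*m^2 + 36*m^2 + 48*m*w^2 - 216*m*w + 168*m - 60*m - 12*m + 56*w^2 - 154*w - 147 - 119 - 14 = 288*m^2 + 96*m + w^2*(48*m + 56) + w*(-72*m^2 - 216*m - 154) - 280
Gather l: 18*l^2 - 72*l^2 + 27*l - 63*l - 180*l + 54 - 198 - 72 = -54*l^2 - 216*l - 216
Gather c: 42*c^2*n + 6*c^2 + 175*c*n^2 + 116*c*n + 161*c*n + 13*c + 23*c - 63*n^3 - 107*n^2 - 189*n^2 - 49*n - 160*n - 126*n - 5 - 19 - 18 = c^2*(42*n + 6) + c*(175*n^2 + 277*n + 36) - 63*n^3 - 296*n^2 - 335*n - 42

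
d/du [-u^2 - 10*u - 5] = -2*u - 10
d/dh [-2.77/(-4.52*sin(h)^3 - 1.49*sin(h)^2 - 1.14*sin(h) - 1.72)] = (-8.2546*sin(h) + 18.7806*cos(2*h) - 21.9384)*cos(h)/(4.52*sin(h)^3 + 1.49*sin(h)^2 + 1.14*sin(h) + 1.72)^2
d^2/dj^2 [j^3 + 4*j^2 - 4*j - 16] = 6*j + 8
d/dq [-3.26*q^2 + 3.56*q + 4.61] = 3.56 - 6.52*q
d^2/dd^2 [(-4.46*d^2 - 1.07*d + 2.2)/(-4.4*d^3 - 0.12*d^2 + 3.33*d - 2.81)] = (172.6912*d^6 + 124.2912*d^5 - 115.62672*d^4 - 755.643232*d^3 + 25.439088*d^2 + 166.314696*d + 43.150354)/(85.184*d^9 + 6.9696*d^8 - 193.21632*d^7 + 152.657088*d^6 + 155.131704*d^5 - 242.919324*d^4 + 60.565227*d^3 + 96.322023*d^2 - 78.882039*d + 22.188041)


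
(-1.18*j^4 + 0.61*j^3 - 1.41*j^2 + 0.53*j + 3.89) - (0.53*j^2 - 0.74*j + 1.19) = -1.18*j^4 + 0.61*j^3 - 1.94*j^2 + 1.27*j + 2.7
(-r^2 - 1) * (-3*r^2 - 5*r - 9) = 3*r^4 + 5*r^3 + 12*r^2 + 5*r + 9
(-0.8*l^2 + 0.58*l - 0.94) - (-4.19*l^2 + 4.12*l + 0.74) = 3.39*l^2 - 3.54*l - 1.68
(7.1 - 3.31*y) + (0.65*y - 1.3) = 5.8 - 2.66*y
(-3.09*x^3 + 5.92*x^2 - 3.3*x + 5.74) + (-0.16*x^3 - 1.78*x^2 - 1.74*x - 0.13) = -3.25*x^3 + 4.14*x^2 - 5.04*x + 5.61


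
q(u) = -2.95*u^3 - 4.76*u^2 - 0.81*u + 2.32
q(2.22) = -55.21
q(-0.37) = 2.12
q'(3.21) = -122.56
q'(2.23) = -66.05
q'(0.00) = -0.81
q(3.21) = -146.90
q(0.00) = 2.32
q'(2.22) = -65.56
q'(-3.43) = -72.28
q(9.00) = -2541.08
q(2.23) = -55.87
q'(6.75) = -468.30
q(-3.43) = 68.14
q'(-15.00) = -1849.26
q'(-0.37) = 1.50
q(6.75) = -1127.29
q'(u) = -8.85*u^2 - 9.52*u - 0.81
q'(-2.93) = -48.89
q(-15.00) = 8899.72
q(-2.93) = 38.03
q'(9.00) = -803.34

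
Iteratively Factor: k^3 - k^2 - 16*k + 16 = (k + 4)*(k^2 - 5*k + 4) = (k - 1)*(k + 4)*(k - 4)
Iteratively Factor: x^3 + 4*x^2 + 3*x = (x)*(x^2 + 4*x + 3) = x*(x + 1)*(x + 3)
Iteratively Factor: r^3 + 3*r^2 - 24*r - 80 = (r - 5)*(r^2 + 8*r + 16) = (r - 5)*(r + 4)*(r + 4)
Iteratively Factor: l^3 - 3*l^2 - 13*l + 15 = (l - 1)*(l^2 - 2*l - 15) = (l - 1)*(l + 3)*(l - 5)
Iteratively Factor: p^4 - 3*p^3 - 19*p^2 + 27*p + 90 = (p + 3)*(p^3 - 6*p^2 - p + 30) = (p + 2)*(p + 3)*(p^2 - 8*p + 15) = (p - 3)*(p + 2)*(p + 3)*(p - 5)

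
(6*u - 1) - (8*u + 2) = -2*u - 3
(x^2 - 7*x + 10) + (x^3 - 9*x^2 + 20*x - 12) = x^3 - 8*x^2 + 13*x - 2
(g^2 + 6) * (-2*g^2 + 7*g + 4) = -2*g^4 + 7*g^3 - 8*g^2 + 42*g + 24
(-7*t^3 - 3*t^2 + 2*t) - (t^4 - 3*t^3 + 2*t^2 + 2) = -t^4 - 4*t^3 - 5*t^2 + 2*t - 2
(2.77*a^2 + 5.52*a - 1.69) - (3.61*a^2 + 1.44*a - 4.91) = -0.84*a^2 + 4.08*a + 3.22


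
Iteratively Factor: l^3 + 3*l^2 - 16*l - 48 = (l + 4)*(l^2 - l - 12) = (l - 4)*(l + 4)*(l + 3)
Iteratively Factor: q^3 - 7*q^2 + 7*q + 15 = (q - 5)*(q^2 - 2*q - 3) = (q - 5)*(q - 3)*(q + 1)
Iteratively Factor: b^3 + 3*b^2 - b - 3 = (b - 1)*(b^2 + 4*b + 3) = (b - 1)*(b + 1)*(b + 3)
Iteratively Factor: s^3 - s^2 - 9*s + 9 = (s - 3)*(s^2 + 2*s - 3) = (s - 3)*(s - 1)*(s + 3)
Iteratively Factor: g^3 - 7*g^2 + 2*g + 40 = (g + 2)*(g^2 - 9*g + 20) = (g - 4)*(g + 2)*(g - 5)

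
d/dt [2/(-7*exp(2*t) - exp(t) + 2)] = (28*exp(t) + 2)*exp(t)/(7*exp(2*t) + exp(t) - 2)^2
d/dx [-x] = -1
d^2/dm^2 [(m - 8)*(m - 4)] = 2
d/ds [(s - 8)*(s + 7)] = 2*s - 1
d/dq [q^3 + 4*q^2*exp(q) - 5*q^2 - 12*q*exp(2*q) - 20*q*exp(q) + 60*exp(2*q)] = 4*q^2*exp(q) + 3*q^2 - 24*q*exp(2*q) - 12*q*exp(q) - 10*q + 108*exp(2*q) - 20*exp(q)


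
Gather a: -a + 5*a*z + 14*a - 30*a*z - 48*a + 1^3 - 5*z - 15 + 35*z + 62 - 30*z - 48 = a*(-25*z - 35)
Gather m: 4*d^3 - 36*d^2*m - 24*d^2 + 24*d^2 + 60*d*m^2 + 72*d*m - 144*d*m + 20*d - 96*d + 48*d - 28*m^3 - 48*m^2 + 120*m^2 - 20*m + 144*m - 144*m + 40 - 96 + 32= 4*d^3 - 28*d - 28*m^3 + m^2*(60*d + 72) + m*(-36*d^2 - 72*d - 20) - 24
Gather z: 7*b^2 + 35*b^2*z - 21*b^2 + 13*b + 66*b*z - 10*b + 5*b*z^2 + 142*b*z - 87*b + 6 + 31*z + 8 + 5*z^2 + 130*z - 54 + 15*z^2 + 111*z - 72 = -14*b^2 - 84*b + z^2*(5*b + 20) + z*(35*b^2 + 208*b + 272) - 112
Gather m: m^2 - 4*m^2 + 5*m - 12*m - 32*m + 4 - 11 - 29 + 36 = -3*m^2 - 39*m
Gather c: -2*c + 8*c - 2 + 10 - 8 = 6*c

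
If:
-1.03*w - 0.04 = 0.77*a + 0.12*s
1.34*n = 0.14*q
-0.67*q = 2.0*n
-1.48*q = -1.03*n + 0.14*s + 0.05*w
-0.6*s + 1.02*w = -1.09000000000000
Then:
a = 1.08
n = 0.00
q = 0.00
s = 0.32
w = -0.88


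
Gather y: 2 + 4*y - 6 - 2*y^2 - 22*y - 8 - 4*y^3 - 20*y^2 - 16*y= -4*y^3 - 22*y^2 - 34*y - 12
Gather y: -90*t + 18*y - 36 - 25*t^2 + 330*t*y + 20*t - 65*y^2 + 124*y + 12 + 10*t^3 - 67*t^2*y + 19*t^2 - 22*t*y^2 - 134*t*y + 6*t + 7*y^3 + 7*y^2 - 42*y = 10*t^3 - 6*t^2 - 64*t + 7*y^3 + y^2*(-22*t - 58) + y*(-67*t^2 + 196*t + 100) - 24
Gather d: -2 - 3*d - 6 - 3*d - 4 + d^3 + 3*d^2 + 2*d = d^3 + 3*d^2 - 4*d - 12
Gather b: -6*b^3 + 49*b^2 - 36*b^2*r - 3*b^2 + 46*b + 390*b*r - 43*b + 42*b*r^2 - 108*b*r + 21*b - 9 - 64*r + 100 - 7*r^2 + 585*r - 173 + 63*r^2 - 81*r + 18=-6*b^3 + b^2*(46 - 36*r) + b*(42*r^2 + 282*r + 24) + 56*r^2 + 440*r - 64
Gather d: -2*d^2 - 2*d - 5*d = -2*d^2 - 7*d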